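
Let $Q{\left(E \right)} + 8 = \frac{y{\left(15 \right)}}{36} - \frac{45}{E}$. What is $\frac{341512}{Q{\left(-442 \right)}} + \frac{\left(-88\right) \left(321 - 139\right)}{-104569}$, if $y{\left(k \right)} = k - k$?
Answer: $- \frac{15784457289120}{365050379} \approx -43239.0$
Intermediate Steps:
$y{\left(k \right)} = 0$
$Q{\left(E \right)} = -8 - \frac{45}{E}$ ($Q{\left(E \right)} = -8 + \left(\frac{0}{36} - \frac{45}{E}\right) = -8 + \left(0 \cdot \frac{1}{36} - \frac{45}{E}\right) = -8 + \left(0 - \frac{45}{E}\right) = -8 - \frac{45}{E}$)
$\frac{341512}{Q{\left(-442 \right)}} + \frac{\left(-88\right) \left(321 - 139\right)}{-104569} = \frac{341512}{-8 - \frac{45}{-442}} + \frac{\left(-88\right) \left(321 - 139\right)}{-104569} = \frac{341512}{-8 - - \frac{45}{442}} + \left(-88\right) 182 \left(- \frac{1}{104569}\right) = \frac{341512}{-8 + \frac{45}{442}} - - \frac{16016}{104569} = \frac{341512}{- \frac{3491}{442}} + \frac{16016}{104569} = 341512 \left(- \frac{442}{3491}\right) + \frac{16016}{104569} = - \frac{150948304}{3491} + \frac{16016}{104569} = - \frac{15784457289120}{365050379}$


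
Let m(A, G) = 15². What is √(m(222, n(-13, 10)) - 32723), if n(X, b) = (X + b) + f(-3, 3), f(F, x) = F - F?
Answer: I*√32498 ≈ 180.27*I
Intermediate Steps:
f(F, x) = 0
n(X, b) = X + b (n(X, b) = (X + b) + 0 = X + b)
m(A, G) = 225
√(m(222, n(-13, 10)) - 32723) = √(225 - 32723) = √(-32498) = I*√32498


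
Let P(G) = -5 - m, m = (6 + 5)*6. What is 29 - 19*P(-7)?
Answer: 1378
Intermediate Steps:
m = 66 (m = 11*6 = 66)
P(G) = -71 (P(G) = -5 - 1*66 = -5 - 66 = -71)
29 - 19*P(-7) = 29 - 19*(-71) = 29 + 1349 = 1378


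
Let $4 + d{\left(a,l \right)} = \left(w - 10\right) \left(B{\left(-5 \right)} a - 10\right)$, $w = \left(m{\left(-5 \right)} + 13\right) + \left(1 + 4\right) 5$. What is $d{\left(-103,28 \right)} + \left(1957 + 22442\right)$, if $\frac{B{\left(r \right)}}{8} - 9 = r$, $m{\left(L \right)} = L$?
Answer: $-51643$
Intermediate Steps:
$B{\left(r \right)} = 72 + 8 r$
$w = 33$ ($w = \left(-5 + 13\right) + \left(1 + 4\right) 5 = 8 + 5 \cdot 5 = 8 + 25 = 33$)
$d{\left(a,l \right)} = -234 + 736 a$ ($d{\left(a,l \right)} = -4 + \left(33 - 10\right) \left(\left(72 + 8 \left(-5\right)\right) a - 10\right) = -4 + 23 \left(\left(72 - 40\right) a - 10\right) = -4 + 23 \left(32 a - 10\right) = -4 + 23 \left(-10 + 32 a\right) = -4 + \left(-230 + 736 a\right) = -234 + 736 a$)
$d{\left(-103,28 \right)} + \left(1957 + 22442\right) = \left(-234 + 736 \left(-103\right)\right) + \left(1957 + 22442\right) = \left(-234 - 75808\right) + 24399 = -76042 + 24399 = -51643$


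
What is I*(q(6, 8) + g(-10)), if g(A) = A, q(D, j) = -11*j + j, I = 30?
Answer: -2700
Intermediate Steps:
q(D, j) = -10*j
I*(q(6, 8) + g(-10)) = 30*(-10*8 - 10) = 30*(-80 - 10) = 30*(-90) = -2700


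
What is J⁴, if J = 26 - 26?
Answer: 0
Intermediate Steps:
J = 0
J⁴ = 0⁴ = 0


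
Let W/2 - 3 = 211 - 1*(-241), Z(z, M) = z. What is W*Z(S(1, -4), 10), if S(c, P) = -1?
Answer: -910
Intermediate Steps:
W = 910 (W = 6 + 2*(211 - 1*(-241)) = 6 + 2*(211 + 241) = 6 + 2*452 = 6 + 904 = 910)
W*Z(S(1, -4), 10) = 910*(-1) = -910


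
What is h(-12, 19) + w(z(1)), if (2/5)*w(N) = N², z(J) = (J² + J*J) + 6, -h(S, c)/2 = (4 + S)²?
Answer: 32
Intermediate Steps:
h(S, c) = -2*(4 + S)²
z(J) = 6 + 2*J² (z(J) = (J² + J²) + 6 = 2*J² + 6 = 6 + 2*J²)
w(N) = 5*N²/2
h(-12, 19) + w(z(1)) = -2*(4 - 12)² + 5*(6 + 2*1²)²/2 = -2*(-8)² + 5*(6 + 2*1)²/2 = -2*64 + 5*(6 + 2)²/2 = -128 + (5/2)*8² = -128 + (5/2)*64 = -128 + 160 = 32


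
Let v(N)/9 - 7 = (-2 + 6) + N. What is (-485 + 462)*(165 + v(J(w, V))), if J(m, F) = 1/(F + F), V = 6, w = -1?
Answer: -24357/4 ≈ -6089.3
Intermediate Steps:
J(m, F) = 1/(2*F)
v(N) = 99 + 9*N (v(N) = 63 + 9*((-2 + 6) + N) = 63 + 9*(4 + N) = 63 + (36 + 9*N) = 99 + 9*N)
(-485 + 462)*(165 + v(J(w, V))) = (-485 + 462)*(165 + (99 + 9*((1/2)/6))) = -23*(165 + (99 + 9*((1/2)*(1/6)))) = -23*(165 + (99 + 9*(1/12))) = -23*(165 + (99 + 3/4)) = -23*(165 + 399/4) = -23*1059/4 = -24357/4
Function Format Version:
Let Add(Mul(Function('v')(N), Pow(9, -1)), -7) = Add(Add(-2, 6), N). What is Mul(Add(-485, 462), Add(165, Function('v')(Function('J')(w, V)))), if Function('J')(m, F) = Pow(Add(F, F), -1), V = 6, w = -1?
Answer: Rational(-24357, 4) ≈ -6089.3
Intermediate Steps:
Function('J')(m, F) = Mul(Rational(1, 2), Pow(F, -1)) (Function('J')(m, F) = Pow(Mul(2, F), -1) = Mul(Rational(1, 2), Pow(F, -1)))
Function('v')(N) = Add(99, Mul(9, N)) (Function('v')(N) = Add(63, Mul(9, Add(Add(-2, 6), N))) = Add(63, Mul(9, Add(4, N))) = Add(63, Add(36, Mul(9, N))) = Add(99, Mul(9, N)))
Mul(Add(-485, 462), Add(165, Function('v')(Function('J')(w, V)))) = Mul(Add(-485, 462), Add(165, Add(99, Mul(9, Mul(Rational(1, 2), Pow(6, -1)))))) = Mul(-23, Add(165, Add(99, Mul(9, Mul(Rational(1, 2), Rational(1, 6)))))) = Mul(-23, Add(165, Add(99, Mul(9, Rational(1, 12))))) = Mul(-23, Add(165, Add(99, Rational(3, 4)))) = Mul(-23, Add(165, Rational(399, 4))) = Mul(-23, Rational(1059, 4)) = Rational(-24357, 4)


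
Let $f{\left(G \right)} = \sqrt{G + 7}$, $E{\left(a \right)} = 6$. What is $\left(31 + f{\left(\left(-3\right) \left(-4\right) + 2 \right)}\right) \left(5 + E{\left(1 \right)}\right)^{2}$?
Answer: $3751 + 121 \sqrt{21} \approx 4305.5$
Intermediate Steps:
$f{\left(G \right)} = \sqrt{7 + G}$
$\left(31 + f{\left(\left(-3\right) \left(-4\right) + 2 \right)}\right) \left(5 + E{\left(1 \right)}\right)^{2} = \left(31 + \sqrt{7 + \left(\left(-3\right) \left(-4\right) + 2\right)}\right) \left(5 + 6\right)^{2} = \left(31 + \sqrt{7 + \left(12 + 2\right)}\right) 11^{2} = \left(31 + \sqrt{7 + 14}\right) 121 = \left(31 + \sqrt{21}\right) 121 = 3751 + 121 \sqrt{21}$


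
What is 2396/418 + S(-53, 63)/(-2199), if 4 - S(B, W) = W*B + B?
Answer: 641546/153197 ≈ 4.1877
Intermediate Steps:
S(B, W) = 4 - B - B*W (S(B, W) = 4 - (W*B + B) = 4 - (B*W + B) = 4 - (B + B*W) = 4 + (-B - B*W) = 4 - B - B*W)
2396/418 + S(-53, 63)/(-2199) = 2396/418 + (4 - 1*(-53) - 1*(-53)*63)/(-2199) = 2396*(1/418) + (4 + 53 + 3339)*(-1/2199) = 1198/209 + 3396*(-1/2199) = 1198/209 - 1132/733 = 641546/153197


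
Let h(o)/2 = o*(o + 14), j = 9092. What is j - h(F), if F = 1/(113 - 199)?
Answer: 33623419/3698 ≈ 9092.3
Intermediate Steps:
F = -1/86 (F = 1/(-86) = -1/86 ≈ -0.011628)
h(o) = 2*o*(14 + o) (h(o) = 2*(o*(o + 14)) = 2*(o*(14 + o)) = 2*o*(14 + o))
j - h(F) = 9092 - 2*(-1)*(14 - 1/86)/86 = 9092 - 2*(-1)*1203/(86*86) = 9092 - 1*(-1203/3698) = 9092 + 1203/3698 = 33623419/3698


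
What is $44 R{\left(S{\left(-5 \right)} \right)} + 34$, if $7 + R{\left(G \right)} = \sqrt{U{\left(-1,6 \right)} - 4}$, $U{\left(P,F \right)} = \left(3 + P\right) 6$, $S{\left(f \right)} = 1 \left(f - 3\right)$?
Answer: $-274 + 88 \sqrt{2} \approx -149.55$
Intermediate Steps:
$S{\left(f \right)} = -3 + f$ ($S{\left(f \right)} = 1 \left(-3 + f\right) = -3 + f$)
$U{\left(P,F \right)} = 18 + 6 P$
$R{\left(G \right)} = -7 + 2 \sqrt{2}$ ($R{\left(G \right)} = -7 + \sqrt{\left(18 + 6 \left(-1\right)\right) - 4} = -7 + \sqrt{\left(18 - 6\right) - 4} = -7 + \sqrt{12 - 4} = -7 + \sqrt{8} = -7 + 2 \sqrt{2}$)
$44 R{\left(S{\left(-5 \right)} \right)} + 34 = 44 \left(-7 + 2 \sqrt{2}\right) + 34 = \left(-308 + 88 \sqrt{2}\right) + 34 = -274 + 88 \sqrt{2}$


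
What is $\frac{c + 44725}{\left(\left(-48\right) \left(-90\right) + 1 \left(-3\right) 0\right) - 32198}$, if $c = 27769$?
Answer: $- \frac{36247}{13939} \approx -2.6004$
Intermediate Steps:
$\frac{c + 44725}{\left(\left(-48\right) \left(-90\right) + 1 \left(-3\right) 0\right) - 32198} = \frac{27769 + 44725}{\left(\left(-48\right) \left(-90\right) + 1 \left(-3\right) 0\right) - 32198} = \frac{72494}{\left(4320 - 0\right) - 32198} = \frac{72494}{\left(4320 + 0\right) - 32198} = \frac{72494}{4320 - 32198} = \frac{72494}{-27878} = 72494 \left(- \frac{1}{27878}\right) = - \frac{36247}{13939}$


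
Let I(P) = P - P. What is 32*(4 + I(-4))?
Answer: 128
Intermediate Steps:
I(P) = 0
32*(4 + I(-4)) = 32*(4 + 0) = 32*4 = 128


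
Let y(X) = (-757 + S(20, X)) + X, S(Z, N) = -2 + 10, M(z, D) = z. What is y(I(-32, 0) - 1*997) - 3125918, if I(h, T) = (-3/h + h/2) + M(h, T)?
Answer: -100086781/32 ≈ -3.1277e+6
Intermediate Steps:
I(h, T) = -3/h + 3*h/2 (I(h, T) = (-3/h + h/2) + h = (h/2 - 3/h) + h = -3/h + 3*h/2)
S(Z, N) = 8
y(X) = -749 + X (y(X) = (-757 + 8) + X = -749 + X)
y(I(-32, 0) - 1*997) - 3125918 = (-749 + ((-3/(-32) + (3/2)*(-32)) - 1*997)) - 3125918 = (-749 + ((-3*(-1/32) - 48) - 997)) - 3125918 = (-749 + ((3/32 - 48) - 997)) - 3125918 = (-749 + (-1533/32 - 997)) - 3125918 = (-749 - 33437/32) - 3125918 = -57405/32 - 3125918 = -100086781/32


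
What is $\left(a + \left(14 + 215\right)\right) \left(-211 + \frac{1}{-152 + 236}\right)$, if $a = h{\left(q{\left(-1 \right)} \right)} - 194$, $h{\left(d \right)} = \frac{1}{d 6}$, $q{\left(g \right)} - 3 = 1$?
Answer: $- \frac{14905043}{2016} \approx -7393.4$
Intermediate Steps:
$q{\left(g \right)} = 4$ ($q{\left(g \right)} = 3 + 1 = 4$)
$h{\left(d \right)} = \frac{1}{6 d}$
$a = - \frac{4655}{24}$ ($a = \frac{1}{6 \cdot 4} - 194 = \frac{1}{6} \cdot \frac{1}{4} - 194 = \frac{1}{24} - 194 = - \frac{4655}{24} \approx -193.96$)
$\left(a + \left(14 + 215\right)\right) \left(-211 + \frac{1}{-152 + 236}\right) = \left(- \frac{4655}{24} + \left(14 + 215\right)\right) \left(-211 + \frac{1}{-152 + 236}\right) = \left(- \frac{4655}{24} + 229\right) \left(-211 + \frac{1}{84}\right) = \frac{841 \left(-211 + \frac{1}{84}\right)}{24} = \frac{841}{24} \left(- \frac{17723}{84}\right) = - \frac{14905043}{2016}$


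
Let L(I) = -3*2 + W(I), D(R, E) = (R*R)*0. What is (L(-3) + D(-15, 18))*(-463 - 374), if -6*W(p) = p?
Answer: 9207/2 ≈ 4603.5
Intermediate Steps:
W(p) = -p/6
D(R, E) = 0 (D(R, E) = R²*0 = 0)
L(I) = -6 - I/6 (L(I) = -3*2 - I/6 = -6 - I/6)
(L(-3) + D(-15, 18))*(-463 - 374) = ((-6 - ⅙*(-3)) + 0)*(-463 - 374) = ((-6 + ½) + 0)*(-837) = (-11/2 + 0)*(-837) = -11/2*(-837) = 9207/2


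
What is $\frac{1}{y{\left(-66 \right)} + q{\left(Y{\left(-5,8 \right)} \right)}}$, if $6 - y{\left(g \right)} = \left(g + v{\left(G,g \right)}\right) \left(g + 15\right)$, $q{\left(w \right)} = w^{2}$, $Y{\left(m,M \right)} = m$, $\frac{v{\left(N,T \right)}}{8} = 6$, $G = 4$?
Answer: $- \frac{1}{887} \approx -0.0011274$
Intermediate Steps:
$v{\left(N,T \right)} = 48$ ($v{\left(N,T \right)} = 8 \cdot 6 = 48$)
$y{\left(g \right)} = 6 - \left(15 + g\right) \left(48 + g\right)$ ($y{\left(g \right)} = 6 - \left(g + 48\right) \left(g + 15\right) = 6 - \left(48 + g\right) \left(15 + g\right) = 6 - \left(15 + g\right) \left(48 + g\right)$)
$\frac{1}{y{\left(-66 \right)} + q{\left(Y{\left(-5,8 \right)} \right)}} = \frac{1}{\left(-714 - \left(-66\right)^{2} - -4158\right) + \left(-5\right)^{2}} = \frac{1}{\left(-714 - 4356 + 4158\right) + 25} = \frac{1}{-912 + 25} = \frac{1}{-887} = - \frac{1}{887}$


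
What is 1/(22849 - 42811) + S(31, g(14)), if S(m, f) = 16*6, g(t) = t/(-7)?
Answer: 1916351/19962 ≈ 96.000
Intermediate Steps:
g(t) = -t/7 (g(t) = t*(-⅐) = -t/7)
S(m, f) = 96
1/(22849 - 42811) + S(31, g(14)) = 1/(22849 - 42811) + 96 = 1/(-19962) + 96 = -1/19962 + 96 = 1916351/19962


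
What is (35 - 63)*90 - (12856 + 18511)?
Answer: -33887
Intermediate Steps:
(35 - 63)*90 - (12856 + 18511) = -28*90 - 1*31367 = -2520 - 31367 = -33887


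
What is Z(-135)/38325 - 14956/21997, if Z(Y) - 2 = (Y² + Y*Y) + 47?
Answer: 229679803/843035025 ≈ 0.27244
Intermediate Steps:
Z(Y) = 49 + 2*Y² (Z(Y) = 2 + ((Y² + Y*Y) + 47) = 2 + ((Y² + Y²) + 47) = 2 + (2*Y² + 47) = 2 + (47 + 2*Y²) = 49 + 2*Y²)
Z(-135)/38325 - 14956/21997 = (49 + 2*(-135)²)/38325 - 14956/21997 = (49 + 2*18225)*(1/38325) - 14956*1/21997 = (49 + 36450)*(1/38325) - 14956/21997 = 36499*(1/38325) - 14956/21997 = 36499/38325 - 14956/21997 = 229679803/843035025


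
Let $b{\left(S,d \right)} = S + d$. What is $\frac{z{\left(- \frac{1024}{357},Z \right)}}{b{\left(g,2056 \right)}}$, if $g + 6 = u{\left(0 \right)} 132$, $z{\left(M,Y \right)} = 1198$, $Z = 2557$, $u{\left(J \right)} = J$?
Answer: $\frac{599}{1025} \approx 0.58439$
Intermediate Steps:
$g = -6$ ($g = -6 + 0 \cdot 132 = -6 + 0 = -6$)
$\frac{z{\left(- \frac{1024}{357},Z \right)}}{b{\left(g,2056 \right)}} = \frac{1198}{-6 + 2056} = \frac{1198}{2050} = 1198 \cdot \frac{1}{2050} = \frac{599}{1025}$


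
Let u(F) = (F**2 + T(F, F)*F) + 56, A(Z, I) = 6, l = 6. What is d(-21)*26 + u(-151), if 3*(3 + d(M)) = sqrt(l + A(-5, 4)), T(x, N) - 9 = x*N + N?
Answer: -3398730 + 52*sqrt(3)/3 ≈ -3.3987e+6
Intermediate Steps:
T(x, N) = 9 + N + N*x (T(x, N) = 9 + (x*N + N) = 9 + (N*x + N) = 9 + (N + N*x) = 9 + N + N*x)
u(F) = 56 + F**2 + F*(9 + F + F**2) (u(F) = (F**2 + (9 + F + F*F)*F) + 56 = (F**2 + (9 + F + F**2)*F) + 56 = (F**2 + F*(9 + F + F**2)) + 56 = 56 + F**2 + F*(9 + F + F**2))
d(M) = -3 + 2*sqrt(3)/3 (d(M) = -3 + sqrt(6 + 6)/3 = -3 + sqrt(12)/3 = -3 + (2*sqrt(3))/3 = -3 + 2*sqrt(3)/3)
d(-21)*26 + u(-151) = (-3 + 2*sqrt(3)/3)*26 + (56 + (-151)**2 - 151*(9 - 151 + (-151)**2)) = (-78 + 52*sqrt(3)/3) + (56 + 22801 - 151*(9 - 151 + 22801)) = (-78 + 52*sqrt(3)/3) + (56 + 22801 - 151*22659) = (-78 + 52*sqrt(3)/3) + (56 + 22801 - 3421509) = (-78 + 52*sqrt(3)/3) - 3398652 = -3398730 + 52*sqrt(3)/3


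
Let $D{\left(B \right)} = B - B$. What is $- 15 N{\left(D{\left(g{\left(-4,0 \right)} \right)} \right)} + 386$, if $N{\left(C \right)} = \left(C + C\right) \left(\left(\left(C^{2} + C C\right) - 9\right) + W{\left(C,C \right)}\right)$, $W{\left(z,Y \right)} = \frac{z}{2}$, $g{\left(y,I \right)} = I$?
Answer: $386$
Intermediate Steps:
$W{\left(z,Y \right)} = \frac{z}{2}$ ($W{\left(z,Y \right)} = z \frac{1}{2} = \frac{z}{2}$)
$D{\left(B \right)} = 0$
$N{\left(C \right)} = 2 C \left(-9 + \frac{C}{2} + 2 C^{2}\right)$ ($N{\left(C \right)} = \left(C + C\right) \left(\left(\left(C^{2} + C C\right) - 9\right) + \frac{C}{2}\right) = 2 C \left(\left(\left(C^{2} + C^{2}\right) - 9\right) + \frac{C}{2}\right) = 2 C \left(\left(2 C^{2} - 9\right) + \frac{C}{2}\right) = 2 C \left(\left(-9 + 2 C^{2}\right) + \frac{C}{2}\right) = 2 C \left(-9 + \frac{C}{2} + 2 C^{2}\right)$)
$- 15 N{\left(D{\left(g{\left(-4,0 \right)} \right)} \right)} + 386 = - 15 \cdot 0 \left(-18 + 0 + 4 \cdot 0^{2}\right) + 386 = - 15 \cdot 0 \left(-18 + 0 + 4 \cdot 0\right) + 386 = - 15 \cdot 0 \left(-18 + 0 + 0\right) + 386 = - 15 \cdot 0 \left(-18\right) + 386 = \left(-15\right) 0 + 386 = 0 + 386 = 386$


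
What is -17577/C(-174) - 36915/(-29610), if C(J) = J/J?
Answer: -34694537/1974 ≈ -17576.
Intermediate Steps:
C(J) = 1
-17577/C(-174) - 36915/(-29610) = -17577/1 - 36915/(-29610) = -17577*1 - 36915*(-1/29610) = -17577 + 2461/1974 = -34694537/1974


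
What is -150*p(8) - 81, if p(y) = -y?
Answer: 1119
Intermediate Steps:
-150*p(8) - 81 = -(-150)*8 - 81 = -150*(-8) - 81 = 1200 - 81 = 1119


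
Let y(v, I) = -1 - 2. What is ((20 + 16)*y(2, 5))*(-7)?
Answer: 756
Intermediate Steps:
y(v, I) = -3
((20 + 16)*y(2, 5))*(-7) = ((20 + 16)*(-3))*(-7) = (36*(-3))*(-7) = -108*(-7) = 756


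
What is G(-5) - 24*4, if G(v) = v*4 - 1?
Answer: -117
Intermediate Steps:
G(v) = -1 + 4*v (G(v) = 4*v - 1 = -1 + 4*v)
G(-5) - 24*4 = (-1 + 4*(-5)) - 24*4 = (-1 - 20) - 96 = -21 - 96 = -117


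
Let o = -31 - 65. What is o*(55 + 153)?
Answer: -19968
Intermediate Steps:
o = -96
o*(55 + 153) = -96*(55 + 153) = -96*208 = -19968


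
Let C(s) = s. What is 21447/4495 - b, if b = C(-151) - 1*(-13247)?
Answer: -58845073/4495 ≈ -13091.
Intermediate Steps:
b = 13096 (b = -151 - 1*(-13247) = -151 + 13247 = 13096)
21447/4495 - b = 21447/4495 - 1*13096 = 21447*(1/4495) - 13096 = 21447/4495 - 13096 = -58845073/4495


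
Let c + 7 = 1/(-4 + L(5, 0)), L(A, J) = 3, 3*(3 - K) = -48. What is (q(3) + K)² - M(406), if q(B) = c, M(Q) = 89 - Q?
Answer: 438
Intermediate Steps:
K = 19 (K = 3 - ⅓*(-48) = 3 + 16 = 19)
c = -8 (c = -7 + 1/(-4 + 3) = -7 + 1/(-1) = -7 - 1 = -8)
q(B) = -8
(q(3) + K)² - M(406) = (-8 + 19)² - (89 - 1*406) = 11² - (89 - 406) = 121 - 1*(-317) = 121 + 317 = 438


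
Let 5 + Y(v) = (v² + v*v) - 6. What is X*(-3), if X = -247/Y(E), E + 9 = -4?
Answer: 247/109 ≈ 2.2661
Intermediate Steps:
E = -13 (E = -9 - 4 = -13)
Y(v) = -11 + 2*v² (Y(v) = -5 + ((v² + v*v) - 6) = -5 + ((v² + v²) - 6) = -5 + (2*v² - 6) = -5 + (-6 + 2*v²) = -11 + 2*v²)
X = -247/327 (X = -247/(-11 + 2*(-13)²) = -247/(-11 + 2*169) = -247/(-11 + 338) = -247/327 ≈ -0.75535)
X*(-3) = -247/327*(-3) = 247/109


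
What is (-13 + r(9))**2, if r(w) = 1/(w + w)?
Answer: 54289/324 ≈ 167.56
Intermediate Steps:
r(w) = 1/(2*w)
(-13 + r(9))**2 = (-13 + (1/2)/9)**2 = (-13 + (1/2)*(1/9))**2 = (-13 + 1/18)**2 = (-233/18)**2 = 54289/324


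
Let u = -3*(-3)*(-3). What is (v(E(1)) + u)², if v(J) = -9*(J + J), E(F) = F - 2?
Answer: 81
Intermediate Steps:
E(F) = -2 + F
u = -27 (u = 9*(-3) = -27)
v(J) = -18*J
(v(E(1)) + u)² = (-18*(-2 + 1) - 27)² = (-18*(-1) - 27)² = (18 - 27)² = (-9)² = 81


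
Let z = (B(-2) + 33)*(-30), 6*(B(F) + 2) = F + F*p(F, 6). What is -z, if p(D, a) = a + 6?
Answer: 800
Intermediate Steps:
p(D, a) = 6 + a
B(F) = -2 + 13*F/6 (B(F) = -2 + (F + F*(6 + 6))/6 = -2 + (F + F*12)/6 = -2 + (F + 12*F)/6 = -2 + (13*F)/6 = -2 + 13*F/6)
z = -800 (z = ((-2 + (13/6)*(-2)) + 33)*(-30) = ((-2 - 13/3) + 33)*(-30) = (-19/3 + 33)*(-30) = (80/3)*(-30) = -800)
-z = -1*(-800) = 800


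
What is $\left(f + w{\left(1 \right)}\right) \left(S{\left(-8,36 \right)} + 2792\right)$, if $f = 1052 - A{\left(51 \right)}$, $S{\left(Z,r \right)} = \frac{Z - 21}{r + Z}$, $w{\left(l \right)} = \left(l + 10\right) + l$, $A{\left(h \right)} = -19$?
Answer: $\frac{84633201}{28} \approx 3.0226 \cdot 10^{6}$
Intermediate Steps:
$w{\left(l \right)} = 10 + 2 l$ ($w{\left(l \right)} = \left(10 + l\right) + l = 10 + 2 l$)
$S{\left(Z,r \right)} = \frac{-21 + Z}{Z + r}$
$f = 1071$ ($f = 1052 - -19 = 1052 + 19 = 1071$)
$\left(f + w{\left(1 \right)}\right) \left(S{\left(-8,36 \right)} + 2792\right) = \left(1071 + \left(10 + 2 \cdot 1\right)\right) \left(\frac{-21 - 8}{-8 + 36} + 2792\right) = \left(1071 + \left(10 + 2\right)\right) \left(\frac{1}{28} \left(-29\right) + 2792\right) = \left(1071 + 12\right) \left(\frac{1}{28} \left(-29\right) + 2792\right) = 1083 \left(- \frac{29}{28} + 2792\right) = 1083 \cdot \frac{78147}{28} = \frac{84633201}{28}$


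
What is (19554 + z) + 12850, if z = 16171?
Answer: 48575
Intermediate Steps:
(19554 + z) + 12850 = (19554 + 16171) + 12850 = 35725 + 12850 = 48575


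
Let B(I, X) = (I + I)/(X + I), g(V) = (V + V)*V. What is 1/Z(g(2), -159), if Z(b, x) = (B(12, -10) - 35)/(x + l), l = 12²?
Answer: 15/23 ≈ 0.65217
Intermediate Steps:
g(V) = 2*V² (g(V) = (2*V)*V = 2*V²)
l = 144
B(I, X) = 2*I/(I + X) (B(I, X) = (2*I)/(I + X) = 2*I/(I + X))
Z(b, x) = -23/(144 + x) (Z(b, x) = (2*12/(12 - 10) - 35)/(x + 144) = (2*12/2 - 35)/(144 + x) = (2*12*(½) - 35)/(144 + x) = (12 - 35)/(144 + x) = -23/(144 + x))
1/Z(g(2), -159) = 1/(-23/(144 - 159)) = 1/(-23/(-15)) = 1/(-23*(-1/15)) = 1/(23/15) = 15/23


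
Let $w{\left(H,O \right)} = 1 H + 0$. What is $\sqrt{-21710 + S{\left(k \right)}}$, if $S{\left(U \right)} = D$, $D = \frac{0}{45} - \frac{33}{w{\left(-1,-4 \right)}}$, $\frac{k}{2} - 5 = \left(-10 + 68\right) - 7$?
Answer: $i \sqrt{21677} \approx 147.23 i$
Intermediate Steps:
$w{\left(H,O \right)} = H$ ($w{\left(H,O \right)} = H + 0 = H$)
$k = 112$ ($k = 10 + 2 \left(\left(-10 + 68\right) - 7\right) = 10 + 2 \left(58 - 7\right) = 10 + 2 \cdot 51 = 10 + 102 = 112$)
$D = 33$ ($D = \frac{0}{45} - \frac{33}{-1} = 0 \cdot \frac{1}{45} - -33 = 0 + 33 = 33$)
$S{\left(U \right)} = 33$
$\sqrt{-21710 + S{\left(k \right)}} = \sqrt{-21710 + 33} = \sqrt{-21677} = i \sqrt{21677}$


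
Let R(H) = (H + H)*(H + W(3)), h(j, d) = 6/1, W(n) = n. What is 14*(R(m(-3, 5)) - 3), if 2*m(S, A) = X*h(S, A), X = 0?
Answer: -42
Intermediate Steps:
h(j, d) = 6 (h(j, d) = 6*1 = 6)
m(S, A) = 0 (m(S, A) = (0*6)/2 = (½)*0 = 0)
R(H) = 2*H*(3 + H) (R(H) = (H + H)*(H + 3) = (2*H)*(3 + H) = 2*H*(3 + H))
14*(R(m(-3, 5)) - 3) = 14*(2*0*(3 + 0) - 3) = 14*(2*0*3 - 3) = 14*(0 - 3) = 14*(-3) = -42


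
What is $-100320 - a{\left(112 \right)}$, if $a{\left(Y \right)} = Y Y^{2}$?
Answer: $-1505248$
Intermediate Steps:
$a{\left(Y \right)} = Y^{3}$
$-100320 - a{\left(112 \right)} = -100320 - 112^{3} = -100320 - 1404928 = -1505248$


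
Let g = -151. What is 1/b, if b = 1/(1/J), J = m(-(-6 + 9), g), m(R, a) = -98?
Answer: -1/98 ≈ -0.010204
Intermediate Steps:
J = -98
b = -98 (b = 1/(1/(-98)) = 1/(-1/98) = -98)
1/b = 1/(-98) = -1/98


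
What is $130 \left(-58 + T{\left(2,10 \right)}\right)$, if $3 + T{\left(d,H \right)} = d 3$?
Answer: $-7150$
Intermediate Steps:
$T{\left(d,H \right)} = -3 + 3 d$ ($T{\left(d,H \right)} = -3 + d 3 = -3 + 3 d$)
$130 \left(-58 + T{\left(2,10 \right)}\right) = 130 \left(-58 + \left(-3 + 3 \cdot 2\right)\right) = 130 \left(-58 + \left(-3 + 6\right)\right) = 130 \left(-58 + 3\right) = 130 \left(-55\right) = -7150$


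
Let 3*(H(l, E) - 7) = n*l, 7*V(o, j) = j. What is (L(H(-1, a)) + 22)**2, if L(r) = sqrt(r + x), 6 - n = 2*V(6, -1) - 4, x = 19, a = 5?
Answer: (154 + sqrt(1106))**2/49 ≈ 715.61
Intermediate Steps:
V(o, j) = j/7
n = 72/7 (n = 6 - (2*((1/7)*(-1)) - 4) = 6 - (2*(-1/7) - 4) = 6 - (-2/7 - 4) = 6 - 1*(-30/7) = 6 + 30/7 = 72/7 ≈ 10.286)
H(l, E) = 7 + 24*l/7 (H(l, E) = 7 + (72*l/7)/3 = 7 + 24*l/7)
L(r) = sqrt(19 + r) (L(r) = sqrt(r + 19) = sqrt(19 + r))
(L(H(-1, a)) + 22)**2 = (sqrt(19 + (7 + (24/7)*(-1))) + 22)**2 = (sqrt(19 + (7 - 24/7)) + 22)**2 = (sqrt(19 + 25/7) + 22)**2 = (sqrt(158/7) + 22)**2 = (sqrt(1106)/7 + 22)**2 = (22 + sqrt(1106)/7)**2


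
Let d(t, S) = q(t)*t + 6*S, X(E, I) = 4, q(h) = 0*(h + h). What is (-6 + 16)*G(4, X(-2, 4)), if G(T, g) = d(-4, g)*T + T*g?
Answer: 1120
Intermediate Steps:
q(h) = 0 (q(h) = 0*(2*h) = 0)
d(t, S) = 6*S (d(t, S) = 0*t + 6*S = 0 + 6*S = 6*S)
G(T, g) = 7*T*g (G(T, g) = (6*g)*T + T*g = 6*T*g + T*g = 7*T*g)
(-6 + 16)*G(4, X(-2, 4)) = (-6 + 16)*(7*4*4) = 10*112 = 1120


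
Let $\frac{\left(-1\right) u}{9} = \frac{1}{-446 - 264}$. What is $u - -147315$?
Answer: $\frac{104593659}{710} \approx 1.4732 \cdot 10^{5}$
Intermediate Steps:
$u = \frac{9}{710}$ ($u = - \frac{9}{-446 - 264} = - \frac{9}{-710} = \left(-9\right) \left(- \frac{1}{710}\right) = \frac{9}{710} \approx 0.012676$)
$u - -147315 = \frac{9}{710} - -147315 = \frac{9}{710} + 147315 = \frac{104593659}{710}$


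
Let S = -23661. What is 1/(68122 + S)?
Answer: 1/44461 ≈ 2.2492e-5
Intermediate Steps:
1/(68122 + S) = 1/(68122 - 23661) = 1/44461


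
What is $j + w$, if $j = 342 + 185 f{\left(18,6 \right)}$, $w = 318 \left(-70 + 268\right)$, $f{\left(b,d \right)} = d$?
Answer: $64416$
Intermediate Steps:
$w = 62964$ ($w = 318 \cdot 198 = 62964$)
$j = 1452$ ($j = 342 + 185 \cdot 6 = 342 + 1110 = 1452$)
$j + w = 1452 + 62964 = 64416$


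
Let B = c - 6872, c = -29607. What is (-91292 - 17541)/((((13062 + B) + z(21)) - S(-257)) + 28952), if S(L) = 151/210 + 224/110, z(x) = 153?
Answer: -50280846/2626583 ≈ -19.143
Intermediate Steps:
B = -36479 (B = -29607 - 6872 = -36479)
S(L) = 1273/462 (S(L) = 151*(1/210) + 224*(1/110) = 151/210 + 112/55 = 1273/462)
(-91292 - 17541)/((((13062 + B) + z(21)) - S(-257)) + 28952) = (-91292 - 17541)/((((13062 - 36479) + 153) - 1*1273/462) + 28952) = -108833/(((-23417 + 153) - 1273/462) + 28952) = -108833/((-23264 - 1273/462) + 28952) = -108833/(-10749241/462 + 28952) = -108833/2626583/462 = -108833*462/2626583 = -50280846/2626583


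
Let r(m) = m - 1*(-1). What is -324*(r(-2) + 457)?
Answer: -147744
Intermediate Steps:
r(m) = 1 + m (r(m) = m + 1 = 1 + m)
-324*(r(-2) + 457) = -324*((1 - 2) + 457) = -324*(-1 + 457) = -324*456 = -147744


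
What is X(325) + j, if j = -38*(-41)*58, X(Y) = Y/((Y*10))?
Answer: 903641/10 ≈ 90364.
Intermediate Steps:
X(Y) = 1/10 (X(Y) = Y/((10*Y)) = Y*(1/(10*Y)) = 1/10)
j = 90364 (j = 1558*58 = 90364)
X(325) + j = 1/10 + 90364 = 903641/10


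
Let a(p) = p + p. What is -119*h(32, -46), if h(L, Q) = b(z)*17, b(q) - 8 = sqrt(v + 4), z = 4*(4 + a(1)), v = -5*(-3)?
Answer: -16184 - 2023*sqrt(19) ≈ -25002.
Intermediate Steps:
v = 15
a(p) = 2*p
z = 24 (z = 4*(4 + 2*1) = 4*(4 + 2) = 4*6 = 24)
b(q) = 8 + sqrt(19) (b(q) = 8 + sqrt(15 + 4) = 8 + sqrt(19))
h(L, Q) = 136 + 17*sqrt(19) (h(L, Q) = (8 + sqrt(19))*17 = 136 + 17*sqrt(19))
-119*h(32, -46) = -119*(136 + 17*sqrt(19)) = -16184 - 2023*sqrt(19)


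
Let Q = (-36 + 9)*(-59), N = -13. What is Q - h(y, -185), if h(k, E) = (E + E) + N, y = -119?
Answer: 1976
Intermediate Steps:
Q = 1593 (Q = -27*(-59) = 1593)
h(k, E) = -13 + 2*E (h(k, E) = (E + E) - 13 = 2*E - 13 = -13 + 2*E)
Q - h(y, -185) = 1593 - (-13 + 2*(-185)) = 1593 - (-13 - 370) = 1593 - 1*(-383) = 1593 + 383 = 1976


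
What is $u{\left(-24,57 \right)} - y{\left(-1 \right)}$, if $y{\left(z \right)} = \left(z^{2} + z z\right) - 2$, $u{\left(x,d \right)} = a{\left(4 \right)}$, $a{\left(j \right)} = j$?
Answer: $4$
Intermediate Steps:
$u{\left(x,d \right)} = 4$
$y{\left(z \right)} = -2 + 2 z^{2}$ ($y{\left(z \right)} = \left(z^{2} + z^{2}\right) - 2 = 2 z^{2} - 2 = -2 + 2 z^{2}$)
$u{\left(-24,57 \right)} - y{\left(-1 \right)} = 4 - \left(-2 + 2 \left(-1\right)^{2}\right) = 4 - \left(-2 + 2 \cdot 1\right) = 4 - \left(-2 + 2\right) = 4 - 0 = 4 + 0 = 4$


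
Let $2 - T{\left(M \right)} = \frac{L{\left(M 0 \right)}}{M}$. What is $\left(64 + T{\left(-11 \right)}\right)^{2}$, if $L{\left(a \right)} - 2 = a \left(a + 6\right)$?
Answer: $\frac{529984}{121} \approx 4380.0$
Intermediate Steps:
$L{\left(a \right)} = 2 + a \left(6 + a\right)$ ($L{\left(a \right)} = 2 + a \left(a + 6\right) = 2 + a \left(6 + a\right)$)
$T{\left(M \right)} = 2 - \frac{2}{M}$ ($T{\left(M \right)} = 2 - \frac{2 + \left(M 0\right)^{2} + 6 M 0}{M} = 2 - \frac{2 + 0^{2} + 6 \cdot 0}{M} = 2 - \frac{2 + 0 + 0}{M} = 2 - \frac{2}{M}$)
$\left(64 + T{\left(-11 \right)}\right)^{2} = \left(64 + \left(2 - \frac{2}{-11}\right)\right)^{2} = \left(64 + \left(2 - - \frac{2}{11}\right)\right)^{2} = \left(64 + \left(2 + \frac{2}{11}\right)\right)^{2} = \left(64 + \frac{24}{11}\right)^{2} = \left(\frac{728}{11}\right)^{2} = \frac{529984}{121}$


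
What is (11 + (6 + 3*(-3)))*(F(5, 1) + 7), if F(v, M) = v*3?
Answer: 176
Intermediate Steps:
F(v, M) = 3*v
(11 + (6 + 3*(-3)))*(F(5, 1) + 7) = (11 + (6 + 3*(-3)))*(3*5 + 7) = (11 + (6 - 9))*(15 + 7) = (11 - 3)*22 = 8*22 = 176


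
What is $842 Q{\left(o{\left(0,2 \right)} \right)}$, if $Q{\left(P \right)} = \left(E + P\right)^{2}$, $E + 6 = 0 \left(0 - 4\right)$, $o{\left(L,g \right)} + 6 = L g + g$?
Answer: $84200$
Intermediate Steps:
$o{\left(L,g \right)} = -6 + g + L g$ ($o{\left(L,g \right)} = -6 + \left(L g + g\right) = -6 + \left(g + L g\right) = -6 + g + L g$)
$E = -6$ ($E = -6 + 0 \left(0 - 4\right) = -6 + 0 \left(-4\right) = -6 + 0 = -6$)
$Q{\left(P \right)} = \left(-6 + P\right)^{2}$
$842 Q{\left(o{\left(0,2 \right)} \right)} = 842 \left(-6 + \left(-6 + 2 + 0 \cdot 2\right)\right)^{2} = 842 \left(-6 + \left(-6 + 2 + 0\right)\right)^{2} = 842 \left(-6 - 4\right)^{2} = 842 \left(-10\right)^{2} = 842 \cdot 100 = 84200$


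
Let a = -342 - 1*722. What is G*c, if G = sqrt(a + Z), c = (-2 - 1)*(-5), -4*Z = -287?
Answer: 945*I/2 ≈ 472.5*I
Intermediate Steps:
a = -1064 (a = -342 - 722 = -1064)
Z = 287/4 (Z = -1/4*(-287) = 287/4 ≈ 71.750)
c = 15 (c = -3*(-5) = 15)
G = 63*I/2 (G = sqrt(-1064 + 287/4) = sqrt(-3969/4) = 63*I/2 ≈ 31.5*I)
G*c = (63*I/2)*15 = 945*I/2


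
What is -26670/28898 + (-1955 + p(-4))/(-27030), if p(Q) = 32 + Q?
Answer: -332601827/390556470 ≈ -0.85161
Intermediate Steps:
-26670/28898 + (-1955 + p(-4))/(-27030) = -26670/28898 + (-1955 + (32 - 4))/(-27030) = -26670*1/28898 + (-1955 + 28)*(-1/27030) = -13335/14449 - 1927*(-1/27030) = -13335/14449 + 1927/27030 = -332601827/390556470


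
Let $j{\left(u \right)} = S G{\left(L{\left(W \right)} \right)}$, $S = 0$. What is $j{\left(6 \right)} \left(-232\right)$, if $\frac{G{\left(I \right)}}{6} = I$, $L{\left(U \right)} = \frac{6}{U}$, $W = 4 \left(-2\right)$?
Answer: $0$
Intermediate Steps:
$W = -8$
$G{\left(I \right)} = 6 I$
$j{\left(u \right)} = 0$ ($j{\left(u \right)} = 0 \cdot 6 \frac{6}{-8} = 0 \cdot 6 \cdot 6 \left(- \frac{1}{8}\right) = 0 \cdot 6 \left(- \frac{3}{4}\right) = 0 \left(- \frac{9}{2}\right) = 0$)
$j{\left(6 \right)} \left(-232\right) = 0 \left(-232\right) = 0$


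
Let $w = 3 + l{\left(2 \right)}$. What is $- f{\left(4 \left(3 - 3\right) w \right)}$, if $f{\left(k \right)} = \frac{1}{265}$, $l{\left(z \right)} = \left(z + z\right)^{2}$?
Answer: $- \frac{1}{265} \approx -0.0037736$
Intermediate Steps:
$l{\left(z \right)} = 4 z^{2}$ ($l{\left(z \right)} = \left(2 z\right)^{2} = 4 z^{2}$)
$w = 19$ ($w = 3 + 4 \cdot 2^{2} = 3 + 4 \cdot 4 = 3 + 16 = 19$)
$f{\left(k \right)} = \frac{1}{265}$
$- f{\left(4 \left(3 - 3\right) w \right)} = \left(-1\right) \frac{1}{265} = - \frac{1}{265}$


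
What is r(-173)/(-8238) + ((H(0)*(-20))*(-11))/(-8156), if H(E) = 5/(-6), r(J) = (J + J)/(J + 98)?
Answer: 27612631/1259796150 ≈ 0.021918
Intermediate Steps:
r(J) = 2*J/(98 + J) (r(J) = (2*J)/(98 + J) = 2*J/(98 + J))
H(E) = -5/6 (H(E) = 5*(-1/6) = -5/6)
r(-173)/(-8238) + ((H(0)*(-20))*(-11))/(-8156) = (2*(-173)/(98 - 173))/(-8238) + (-5/6*(-20)*(-11))/(-8156) = (2*(-173)/(-75))*(-1/8238) + ((50/3)*(-11))*(-1/8156) = (2*(-173)*(-1/75))*(-1/8238) - 550/3*(-1/8156) = (346/75)*(-1/8238) + 275/12234 = -173/308925 + 275/12234 = 27612631/1259796150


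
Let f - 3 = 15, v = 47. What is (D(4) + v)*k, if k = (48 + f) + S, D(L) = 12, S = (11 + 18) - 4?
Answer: 5369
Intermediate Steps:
f = 18 (f = 3 + 15 = 18)
S = 25 (S = 29 - 4 = 25)
k = 91 (k = (48 + 18) + 25 = 66 + 25 = 91)
(D(4) + v)*k = (12 + 47)*91 = 59*91 = 5369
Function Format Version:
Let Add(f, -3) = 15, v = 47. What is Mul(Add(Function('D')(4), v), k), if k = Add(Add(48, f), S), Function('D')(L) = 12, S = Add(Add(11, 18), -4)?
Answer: 5369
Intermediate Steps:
f = 18 (f = Add(3, 15) = 18)
S = 25 (S = Add(29, -4) = 25)
k = 91 (k = Add(Add(48, 18), 25) = Add(66, 25) = 91)
Mul(Add(Function('D')(4), v), k) = Mul(Add(12, 47), 91) = Mul(59, 91) = 5369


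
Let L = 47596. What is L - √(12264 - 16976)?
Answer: 47596 - 2*I*√1178 ≈ 47596.0 - 68.644*I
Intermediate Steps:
L - √(12264 - 16976) = 47596 - √(12264 - 16976) = 47596 - √(-4712) = 47596 - 2*I*√1178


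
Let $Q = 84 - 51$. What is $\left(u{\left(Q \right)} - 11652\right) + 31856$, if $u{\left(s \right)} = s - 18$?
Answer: $20219$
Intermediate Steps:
$Q = 33$ ($Q = 84 - 51 = 33$)
$u{\left(s \right)} = -18 + s$ ($u{\left(s \right)} = s - 18 = -18 + s$)
$\left(u{\left(Q \right)} - 11652\right) + 31856 = \left(\left(-18 + 33\right) - 11652\right) + 31856 = \left(15 - 11652\right) + 31856 = -11637 + 31856 = 20219$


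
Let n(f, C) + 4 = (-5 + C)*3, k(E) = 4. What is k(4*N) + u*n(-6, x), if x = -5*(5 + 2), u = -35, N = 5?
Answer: 4344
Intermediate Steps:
x = -35 (x = -5*7 = -35)
n(f, C) = -19 + 3*C (n(f, C) = -4 + (-5 + C)*3 = -4 + (-15 + 3*C) = -19 + 3*C)
k(4*N) + u*n(-6, x) = 4 - 35*(-19 + 3*(-35)) = 4 - 35*(-19 - 105) = 4 - 35*(-124) = 4 + 4340 = 4344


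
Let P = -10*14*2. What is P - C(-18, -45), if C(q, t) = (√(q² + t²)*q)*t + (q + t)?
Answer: -217 - 7290*√29 ≈ -39475.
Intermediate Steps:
C(q, t) = q + t + q*t*√(q² + t²) (C(q, t) = (q*√(q² + t²))*t + (q + t) = q*t*√(q² + t²) + (q + t) = q + t + q*t*√(q² + t²))
P = -280 (P = -140*2 = -280)
P - C(-18, -45) = -280 - (-18 - 45 - 18*(-45)*√((-18)² + (-45)²)) = -280 - (-18 - 45 - 18*(-45)*√(324 + 2025)) = -280 - (-18 - 45 - 18*(-45)*√2349) = -280 - (-18 - 45 - 18*(-45)*9*√29) = -280 - (-18 - 45 + 7290*√29) = -280 - (-63 + 7290*√29) = -280 + (63 - 7290*√29) = -217 - 7290*√29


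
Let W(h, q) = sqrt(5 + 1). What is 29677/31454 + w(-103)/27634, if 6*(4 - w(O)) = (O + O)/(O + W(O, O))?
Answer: 6522511341505/6912094395831 - 103*sqrt(6)/879009906 ≈ 0.94364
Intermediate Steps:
W(h, q) = sqrt(6)
w(O) = 4 - O/(3*(O + sqrt(6))) (w(O) = 4 - (O + O)/(6*(O + sqrt(6))) = 4 - 2*O/(6*(O + sqrt(6))) = 4 - O/(3*(O + sqrt(6))))
29677/31454 + w(-103)/27634 = 29677/31454 + ((4*sqrt(6) + (11/3)*(-103))/(-103 + sqrt(6)))/27634 = 29677*(1/31454) + ((4*sqrt(6) - 1133/3)/(-103 + sqrt(6)))*(1/27634) = 29677/31454 + ((-1133/3 + 4*sqrt(6))/(-103 + sqrt(6)))*(1/27634) = 29677/31454 + (-1133/3 + 4*sqrt(6))/(27634*(-103 + sqrt(6)))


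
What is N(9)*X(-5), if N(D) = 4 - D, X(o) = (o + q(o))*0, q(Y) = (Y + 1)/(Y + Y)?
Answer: 0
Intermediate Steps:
q(Y) = (1 + Y)/(2*Y) (q(Y) = (1 + Y)/((2*Y)) = (1 + Y)*(1/(2*Y)) = (1 + Y)/(2*Y))
X(o) = 0 (X(o) = (o + (1 + o)/(2*o))*0 = 0)
N(9)*X(-5) = (4 - 1*9)*0 = (4 - 9)*0 = -5*0 = 0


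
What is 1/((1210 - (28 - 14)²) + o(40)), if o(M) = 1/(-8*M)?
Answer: 320/324479 ≈ 0.00098620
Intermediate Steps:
o(M) = -1/(8*M)
1/((1210 - (28 - 14)²) + o(40)) = 1/((1210 - (28 - 14)²) - ⅛/40) = 1/((1210 - 1*14²) - ⅛*1/40) = 1/((1210 - 1*196) - 1/320) = 1/((1210 - 196) - 1/320) = 1/(1014 - 1/320) = 1/(324479/320) = 320/324479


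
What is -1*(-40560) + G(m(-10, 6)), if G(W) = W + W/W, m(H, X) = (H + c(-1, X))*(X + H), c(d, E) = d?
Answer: 40605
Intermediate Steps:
m(H, X) = (-1 + H)*(H + X) (m(H, X) = (H - 1)*(X + H) = (-1 + H)*(H + X))
G(W) = 1 + W (G(W) = W + 1 = 1 + W)
-1*(-40560) + G(m(-10, 6)) = -1*(-40560) + (1 + ((-10)² - 1*(-10) - 1*6 - 10*6)) = 40560 + (1 + (100 + 10 - 6 - 60)) = 40560 + (1 + 44) = 40560 + 45 = 40605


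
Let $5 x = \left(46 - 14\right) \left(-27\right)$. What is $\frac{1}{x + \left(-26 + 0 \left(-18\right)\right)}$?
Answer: $- \frac{5}{994} \approx -0.0050302$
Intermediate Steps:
$x = - \frac{864}{5}$ ($x = \frac{\left(46 - 14\right) \left(-27\right)}{5} = \frac{32 \left(-27\right)}{5} = \frac{1}{5} \left(-864\right) = - \frac{864}{5} \approx -172.8$)
$\frac{1}{x + \left(-26 + 0 \left(-18\right)\right)} = \frac{1}{- \frac{864}{5} + \left(-26 + 0 \left(-18\right)\right)} = \frac{1}{- \frac{864}{5} + \left(-26 + 0\right)} = \frac{1}{- \frac{864}{5} - 26} = \frac{1}{- \frac{994}{5}} = - \frac{5}{994}$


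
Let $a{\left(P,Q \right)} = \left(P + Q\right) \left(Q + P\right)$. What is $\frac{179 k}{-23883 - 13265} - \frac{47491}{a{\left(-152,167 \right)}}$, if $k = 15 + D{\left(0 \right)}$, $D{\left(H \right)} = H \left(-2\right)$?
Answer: $- \frac{1764799793}{8358300} \approx -211.14$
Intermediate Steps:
$D{\left(H \right)} = - 2 H$
$a{\left(P,Q \right)} = \left(P + Q\right)^{2}$ ($a{\left(P,Q \right)} = \left(P + Q\right) \left(P + Q\right) = \left(P + Q\right)^{2}$)
$k = 15$ ($k = 15 - 0 = 15 + 0 = 15$)
$\frac{179 k}{-23883 - 13265} - \frac{47491}{a{\left(-152,167 \right)}} = \frac{179 \cdot 15}{-23883 - 13265} - \frac{47491}{\left(-152 + 167\right)^{2}} = \frac{2685}{-37148} - \frac{47491}{15^{2}} = 2685 \left(- \frac{1}{37148}\right) - \frac{47491}{225} = - \frac{2685}{37148} - \frac{47491}{225} = - \frac{1764799793}{8358300}$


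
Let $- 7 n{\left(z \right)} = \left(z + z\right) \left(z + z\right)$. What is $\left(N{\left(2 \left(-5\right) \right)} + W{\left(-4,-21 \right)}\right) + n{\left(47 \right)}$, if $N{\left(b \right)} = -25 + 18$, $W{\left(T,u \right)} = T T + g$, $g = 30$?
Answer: $- \frac{8563}{7} \approx -1223.3$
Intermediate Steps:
$W{\left(T,u \right)} = 30 + T^{2}$ ($W{\left(T,u \right)} = T T + 30 = T^{2} + 30 = 30 + T^{2}$)
$n{\left(z \right)} = - \frac{4 z^{2}}{7}$ ($n{\left(z \right)} = - \frac{\left(z + z\right) \left(z + z\right)}{7} = - \frac{2 z 2 z}{7} = - \frac{4 z^{2}}{7}$)
$N{\left(b \right)} = -7$
$\left(N{\left(2 \left(-5\right) \right)} + W{\left(-4,-21 \right)}\right) + n{\left(47 \right)} = \left(-7 + \left(30 + \left(-4\right)^{2}\right)\right) - \frac{4 \cdot 47^{2}}{7} = \left(-7 + \left(30 + 16\right)\right) - \frac{8836}{7} = \left(-7 + 46\right) - \frac{8836}{7} = 39 - \frac{8836}{7} = - \frac{8563}{7}$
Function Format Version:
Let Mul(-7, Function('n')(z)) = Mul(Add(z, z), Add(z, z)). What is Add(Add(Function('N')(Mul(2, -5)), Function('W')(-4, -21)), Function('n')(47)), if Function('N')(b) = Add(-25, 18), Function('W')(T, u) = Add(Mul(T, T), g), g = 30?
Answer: Rational(-8563, 7) ≈ -1223.3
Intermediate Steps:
Function('W')(T, u) = Add(30, Pow(T, 2)) (Function('W')(T, u) = Add(Mul(T, T), 30) = Add(Pow(T, 2), 30) = Add(30, Pow(T, 2)))
Function('n')(z) = Mul(Rational(-4, 7), Pow(z, 2)) (Function('n')(z) = Mul(Rational(-1, 7), Mul(Add(z, z), Add(z, z))) = Mul(Rational(-1, 7), Mul(Mul(2, z), Mul(2, z))) = Mul(Rational(-1, 7), Mul(4, Pow(z, 2))) = Mul(Rational(-4, 7), Pow(z, 2)))
Function('N')(b) = -7
Add(Add(Function('N')(Mul(2, -5)), Function('W')(-4, -21)), Function('n')(47)) = Add(Add(-7, Add(30, Pow(-4, 2))), Mul(Rational(-4, 7), Pow(47, 2))) = Add(Add(-7, Add(30, 16)), Mul(Rational(-4, 7), 2209)) = Add(Add(-7, 46), Rational(-8836, 7)) = Add(39, Rational(-8836, 7)) = Rational(-8563, 7)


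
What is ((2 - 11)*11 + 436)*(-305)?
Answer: -102785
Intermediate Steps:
((2 - 11)*11 + 436)*(-305) = (-9*11 + 436)*(-305) = (-99 + 436)*(-305) = 337*(-305) = -102785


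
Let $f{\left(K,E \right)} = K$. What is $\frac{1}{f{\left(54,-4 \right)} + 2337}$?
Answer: $\frac{1}{2391} \approx 0.00041824$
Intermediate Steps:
$\frac{1}{f{\left(54,-4 \right)} + 2337} = \frac{1}{54 + 2337} = \frac{1}{2391}$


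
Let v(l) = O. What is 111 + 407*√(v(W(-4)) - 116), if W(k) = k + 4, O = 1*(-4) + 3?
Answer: 111 + 1221*I*√13 ≈ 111.0 + 4402.4*I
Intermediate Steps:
O = -1 (O = -4 + 3 = -1)
W(k) = 4 + k
v(l) = -1
111 + 407*√(v(W(-4)) - 116) = 111 + 407*√(-1 - 116) = 111 + 407*√(-117) = 111 + 407*(3*I*√13) = 111 + 1221*I*√13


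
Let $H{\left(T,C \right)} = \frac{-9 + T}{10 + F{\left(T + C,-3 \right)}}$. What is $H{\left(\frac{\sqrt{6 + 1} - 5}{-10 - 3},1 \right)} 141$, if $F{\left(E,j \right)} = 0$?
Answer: $- \frac{7896}{65} - \frac{141 \sqrt{7}}{130} \approx -124.35$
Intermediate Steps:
$H{\left(T,C \right)} = - \frac{9}{10} + \frac{T}{10}$ ($H{\left(T,C \right)} = \frac{-9 + T}{10 + 0} = \frac{-9 + T}{10} = \left(-9 + T\right) \frac{1}{10} = - \frac{9}{10} + \frac{T}{10}$)
$H{\left(\frac{\sqrt{6 + 1} - 5}{-10 - 3},1 \right)} 141 = \left(- \frac{9}{10} + \frac{\left(\sqrt{6 + 1} - 5\right) \frac{1}{-10 - 3}}{10}\right) 141 = \left(- \frac{9}{10} + \frac{\left(\sqrt{7} - 5\right) \frac{1}{-13}}{10}\right) 141 = \left(- \frac{9}{10} + \frac{\left(-5 + \sqrt{7}\right) \left(- \frac{1}{13}\right)}{10}\right) 141 = \left(- \frac{9}{10} + \frac{\frac{5}{13} - \frac{\sqrt{7}}{13}}{10}\right) 141 = \left(- \frac{9}{10} + \left(\frac{1}{26} - \frac{\sqrt{7}}{130}\right)\right) 141 = \left(- \frac{56}{65} - \frac{\sqrt{7}}{130}\right) 141 = - \frac{7896}{65} - \frac{141 \sqrt{7}}{130}$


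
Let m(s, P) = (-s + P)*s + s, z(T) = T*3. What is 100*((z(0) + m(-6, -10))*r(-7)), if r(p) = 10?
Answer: 18000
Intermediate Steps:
z(T) = 3*T
m(s, P) = s + s*(P - s) (m(s, P) = (P - s)*s + s = s*(P - s) + s = s + s*(P - s))
100*((z(0) + m(-6, -10))*r(-7)) = 100*((3*0 - 6*(1 - 10 - 1*(-6)))*10) = 100*((0 - 6*(1 - 10 + 6))*10) = 100*((0 - 6*(-3))*10) = 100*((0 + 18)*10) = 100*(18*10) = 100*180 = 18000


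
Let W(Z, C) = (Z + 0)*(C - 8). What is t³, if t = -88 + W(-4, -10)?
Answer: -4096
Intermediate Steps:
W(Z, C) = Z*(-8 + C)
t = -16 (t = -88 - 4*(-8 - 10) = -88 - 4*(-18) = -88 + 72 = -16)
t³ = (-16)³ = -4096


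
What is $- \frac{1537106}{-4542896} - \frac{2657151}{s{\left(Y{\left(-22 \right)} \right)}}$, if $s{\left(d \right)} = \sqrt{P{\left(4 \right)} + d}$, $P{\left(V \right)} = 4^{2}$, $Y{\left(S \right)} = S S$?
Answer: $\frac{768553}{2271448} - \frac{2657151 \sqrt{5}}{50} \approx -1.1883 \cdot 10^{5}$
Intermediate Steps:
$Y{\left(S \right)} = S^{2}$
$P{\left(V \right)} = 16$
$s{\left(d \right)} = \sqrt{16 + d}$
$- \frac{1537106}{-4542896} - \frac{2657151}{s{\left(Y{\left(-22 \right)} \right)}} = - \frac{1537106}{-4542896} - \frac{2657151}{\sqrt{16 + \left(-22\right)^{2}}} = \left(-1537106\right) \left(- \frac{1}{4542896}\right) - \frac{2657151}{\sqrt{16 + 484}} = \frac{768553}{2271448} - \frac{2657151}{\sqrt{500}} = \frac{768553}{2271448} - \frac{2657151}{10 \sqrt{5}} = \frac{768553}{2271448} - 2657151 \frac{\sqrt{5}}{50} = \frac{768553}{2271448} - \frac{2657151 \sqrt{5}}{50}$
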